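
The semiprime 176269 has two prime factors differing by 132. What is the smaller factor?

359

Since p = q + 132, we have 176269 = q(q + 132), so q² + 132q − 176269 = 0.
Discriminant: 132² + 4·176269 = 17424 + 705076 = 722500; √722500 = 850.
q = (−132 + 850)/2 = 359, and p = q + 132 = 491.
Check: 359 · 491 = 176269.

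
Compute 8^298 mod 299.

8^1 ≡ 8 (mod 299)
8^2 ≡ 8^2 = 64 ≡ 64 (mod 299)
8^4 ≡ 64^2 = 4096 ≡ 209 (mod 299)
8^8 ≡ 209^2 = 43681 ≡ 27 (mod 299)
8^16 ≡ 27^2 = 729 ≡ 131 (mod 299)
8^32 ≡ 131^2 = 17161 ≡ 118 (mod 299)
8^64 ≡ 118^2 = 13924 ≡ 170 (mod 299)
8^128 ≡ 170^2 = 28900 ≡ 196 (mod 299)
8^256 ≡ 196^2 = 38416 ≡ 144 (mod 299)
298 = 256 + 32 + 8 + 2 in binary powers of 2.
So 8^298 ≡ 144 · 118 · 27 · 64 ≡ 77 (mod 299).
Since 77 ≠ 1, base 8 is a Fermat witness: 299 is composite.

77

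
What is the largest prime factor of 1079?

83

1079 = 13 · 83
83 is prime.
So 1079 = 13 · 83; the largest prime factor is 83.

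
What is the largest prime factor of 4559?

97

4559 = 47 · 97
97 is prime.
So 4559 = 47 · 97; the largest prime factor is 97.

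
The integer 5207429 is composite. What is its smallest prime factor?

43

5207429 is odd.
Digit sum 29, not divisible by 3.
Ends in 9: not divisible by 5.
7: 5207429 = 7·743918 + 3
11: 5207429 = 11·473402 + 7
13: 5207429 = 13·400571 + 6
17: 5207429 = 17·306319 + 6
19: 5207429 = 19·274075 + 4
23: 5207429 = 23·226409 + 22
29: 5207429 = 29·179566 + 15
31: 5207429 = 31·167981 + 18
37: 5207429 = 37·140741 + 12
41: 5207429 = 41·127010 + 19
43: 5207429 = 43·121103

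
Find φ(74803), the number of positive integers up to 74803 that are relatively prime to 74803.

68040

Factor: 74803 = 19 · 31 · 127.
φ(74803) = (19−1) · (31−1) · (127−1) = 18 · 30 · 126 = 68040.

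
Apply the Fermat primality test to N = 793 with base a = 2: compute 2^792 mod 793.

131

2^1 ≡ 2 (mod 793)
2^2 ≡ 2^2 = 4 ≡ 4 (mod 793)
2^4 ≡ 4^2 = 16 ≡ 16 (mod 793)
2^8 ≡ 16^2 = 256 ≡ 256 (mod 793)
2^16 ≡ 256^2 = 65536 ≡ 510 (mod 793)
2^32 ≡ 510^2 = 260100 ≡ 789 (mod 793)
2^64 ≡ 789^2 = 622521 ≡ 16 (mod 793)
2^128 ≡ 16^2 = 256 ≡ 256 (mod 793)
2^256 ≡ 256^2 = 65536 ≡ 510 (mod 793)
2^512 ≡ 510^2 = 260100 ≡ 789 (mod 793)
792 = 512 + 256 + 16 + 8 in binary powers of 2.
So 2^792 ≡ 789 · 510 · 510 · 256 ≡ 131 (mod 793).
Since 131 ≠ 1, base 2 is a Fermat witness: 793 is composite.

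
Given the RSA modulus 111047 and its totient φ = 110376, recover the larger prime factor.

379

φ(n) = (p−1)(q−1) = n − (p+q) + 1, so p + q = 111047 − 110376 + 1 = 672.
p and q are the roots of t² − 672t + 111047 = 0.
Discriminant: 672² − 4·111047 = 451584 − 444188 = 7396; √7396 = 86.
q = (672 − 86)/2 = 293, p = (672 + 86)/2 = 379.
Check: 293 · 379 = 111047.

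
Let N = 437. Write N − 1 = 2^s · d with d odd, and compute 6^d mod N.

234

437 − 1 = 436 = 2^2 · 109, so d = 109.
6^1 ≡ 6 (mod 437)
6^2 ≡ 6^2 = 36 ≡ 36 (mod 437)
6^4 ≡ 36^2 = 1296 ≡ 422 (mod 437)
6^8 ≡ 422^2 = 178084 ≡ 225 (mod 437)
6^16 ≡ 225^2 = 50625 ≡ 370 (mod 437)
6^32 ≡ 370^2 = 136900 ≡ 119 (mod 437)
6^64 ≡ 119^2 = 14161 ≡ 177 (mod 437)
109 = 64 + 32 + 8 + 4 + 1 in binary powers of 2.
So 6^109 ≡ 177 · 119 · 225 · 422 · 6 ≡ 234 (mod 437).
Squaring chain: 234 → 131; never reaches −1, so base 6 is a Miller–Rabin witness that 437 is composite.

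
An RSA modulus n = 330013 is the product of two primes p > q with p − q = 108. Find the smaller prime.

Since p = q + 108, we have 330013 = q(q + 108), so q² + 108q − 330013 = 0.
Discriminant: 108² + 4·330013 = 11664 + 1320052 = 1331716; √1331716 = 1154.
q = (−108 + 1154)/2 = 523, and p = q + 108 = 631.
Check: 523 · 631 = 330013.

523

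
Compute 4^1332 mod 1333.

16

4^1 ≡ 4 (mod 1333)
4^2 ≡ 4^2 = 16 ≡ 16 (mod 1333)
4^4 ≡ 16^2 = 256 ≡ 256 (mod 1333)
4^8 ≡ 256^2 = 65536 ≡ 219 (mod 1333)
4^16 ≡ 219^2 = 47961 ≡ 1306 (mod 1333)
4^32 ≡ 1306^2 = 1705636 ≡ 729 (mod 1333)
4^64 ≡ 729^2 = 531441 ≡ 907 (mod 1333)
4^128 ≡ 907^2 = 822649 ≡ 188 (mod 1333)
4^256 ≡ 188^2 = 35344 ≡ 686 (mod 1333)
4^512 ≡ 686^2 = 470596 ≡ 47 (mod 1333)
4^1024 ≡ 47^2 = 2209 ≡ 876 (mod 1333)
1332 = 1024 + 256 + 32 + 16 + 4 in binary powers of 2.
So 4^1332 ≡ 876 · 686 · 729 · 1306 · 256 ≡ 16 (mod 1333).
Since 16 ≠ 1, base 4 is a Fermat witness: 1333 is composite.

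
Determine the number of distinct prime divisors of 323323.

5

323323 = 7 · 46189
46189 = 11 · 4199
4199 = 13 · 323
323 = 17 · 19
323323 = 7 · 11 · 13 · 17 · 19, which has 5 distinct prime factors.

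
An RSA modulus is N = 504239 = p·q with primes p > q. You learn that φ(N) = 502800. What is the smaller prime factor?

φ(n) = (p−1)(q−1) = n − (p+q) + 1, so p + q = 504239 − 502800 + 1 = 1440.
p and q are the roots of t² − 1440t + 504239 = 0.
Discriminant: 1440² − 4·504239 = 2073600 − 2016956 = 56644; √56644 = 238.
q = (1440 − 238)/2 = 601, p = (1440 + 238)/2 = 839.
Check: 601 · 839 = 504239.

601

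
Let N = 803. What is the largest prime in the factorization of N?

73

803 = 11 · 73
73 is prime.
So 803 = 11 · 73; the largest prime factor is 73.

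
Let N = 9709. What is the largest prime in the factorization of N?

73

9709 = 7 · 1387
1387 = 19 · 73
73 is prime.
So 9709 = 7 · 19 · 73; the largest prime factor is 73.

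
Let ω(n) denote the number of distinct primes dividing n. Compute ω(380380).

380380 = 2^2 · 95095
95095 = 5 · 19019
19019 = 7 · 2717
2717 = 11 · 247
247 = 13 · 19
380380 = 2^2 · 5 · 7 · 11 · 13 · 19, which has 6 distinct prime factors.

6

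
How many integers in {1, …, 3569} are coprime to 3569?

Factor: 3569 = 43 · 83.
φ(3569) = (43−1) · (83−1) = 42 · 82 = 3444.

3444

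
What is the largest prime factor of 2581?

89

2581 = 29 · 89
89 is prime.
So 2581 = 29 · 89; the largest prime factor is 89.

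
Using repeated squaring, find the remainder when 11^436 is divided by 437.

11^1 ≡ 11 (mod 437)
11^2 ≡ 11^2 = 121 ≡ 121 (mod 437)
11^4 ≡ 121^2 = 14641 ≡ 220 (mod 437)
11^8 ≡ 220^2 = 48400 ≡ 330 (mod 437)
11^16 ≡ 330^2 = 108900 ≡ 87 (mod 437)
11^32 ≡ 87^2 = 7569 ≡ 140 (mod 437)
11^64 ≡ 140^2 = 19600 ≡ 372 (mod 437)
11^128 ≡ 372^2 = 138384 ≡ 292 (mod 437)
11^256 ≡ 292^2 = 85264 ≡ 49 (mod 437)
436 = 256 + 128 + 32 + 16 + 4 in binary powers of 2.
So 11^436 ≡ 49 · 292 · 140 · 87 · 220 ≡ 315 (mod 437).
Since 315 ≠ 1, base 11 is a Fermat witness: 437 is composite.

315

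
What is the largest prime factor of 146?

146 = 2 · 73
73 is prime.
So 146 = 2 · 73; the largest prime factor is 73.

73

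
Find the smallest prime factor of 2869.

19

2869 is odd.
Digit sum 25, not divisible by 3.
Ends in 9: not divisible by 5.
7: 2869 = 7·409 + 6
11: 2869 = 11·260 + 9
13: 2869 = 13·220 + 9
17: 2869 = 17·168 + 13
19: 2869 = 19·151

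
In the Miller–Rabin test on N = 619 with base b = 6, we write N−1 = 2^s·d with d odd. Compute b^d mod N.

619 − 1 = 618 = 2^1 · 309, so d = 309.
6^1 ≡ 6 (mod 619)
6^2 ≡ 6^2 = 36 ≡ 36 (mod 619)
6^4 ≡ 36^2 = 1296 ≡ 58 (mod 619)
6^8 ≡ 58^2 = 3364 ≡ 269 (mod 619)
6^16 ≡ 269^2 = 72361 ≡ 557 (mod 619)
6^32 ≡ 557^2 = 310249 ≡ 130 (mod 619)
6^64 ≡ 130^2 = 16900 ≡ 187 (mod 619)
6^128 ≡ 187^2 = 34969 ≡ 305 (mod 619)
6^256 ≡ 305^2 = 93025 ≡ 175 (mod 619)
309 = 256 + 32 + 16 + 4 + 1 in binary powers of 2.
So 6^309 ≡ 175 · 130 · 557 · 58 · 6 ≡ 1 (mod 619).
Since 6^d ≡ 1 (mod 619), base 6 does not prove 619 composite.

1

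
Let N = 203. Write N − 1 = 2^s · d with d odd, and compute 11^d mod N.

177

203 − 1 = 202 = 2^1 · 101, so d = 101.
11^1 ≡ 11 (mod 203)
11^2 ≡ 11^2 = 121 ≡ 121 (mod 203)
11^4 ≡ 121^2 = 14641 ≡ 25 (mod 203)
11^8 ≡ 25^2 = 625 ≡ 16 (mod 203)
11^16 ≡ 16^2 = 256 ≡ 53 (mod 203)
11^32 ≡ 53^2 = 2809 ≡ 170 (mod 203)
11^64 ≡ 170^2 = 28900 ≡ 74 (mod 203)
101 = 64 + 32 + 4 + 1 in binary powers of 2.
So 11^101 ≡ 74 · 170 · 25 · 11 ≡ 177 (mod 203).
Squaring chain: 177; never reaches −1, so base 11 is a Miller–Rabin witness that 203 is composite.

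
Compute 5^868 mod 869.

5^1 ≡ 5 (mod 869)
5^2 ≡ 5^2 = 25 ≡ 25 (mod 869)
5^4 ≡ 25^2 = 625 ≡ 625 (mod 869)
5^8 ≡ 625^2 = 390625 ≡ 444 (mod 869)
5^16 ≡ 444^2 = 197136 ≡ 742 (mod 869)
5^32 ≡ 742^2 = 550564 ≡ 487 (mod 869)
5^64 ≡ 487^2 = 237169 ≡ 801 (mod 869)
5^128 ≡ 801^2 = 641601 ≡ 279 (mod 869)
5^256 ≡ 279^2 = 77841 ≡ 500 (mod 869)
5^512 ≡ 500^2 = 250000 ≡ 597 (mod 869)
868 = 512 + 256 + 64 + 32 + 4 in binary powers of 2.
So 5^868 ≡ 597 · 500 · 801 · 487 · 625 ≡ 356 (mod 869).
Since 356 ≠ 1, base 5 is a Fermat witness: 869 is composite.

356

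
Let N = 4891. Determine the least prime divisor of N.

67

4891 is odd.
Digit sum 22, not divisible by 3.
Ends in 1: not divisible by 5.
7: 4891 = 7·698 + 5
11: 4891 = 11·444 + 7
13: 4891 = 13·376 + 3
17: 4891 = 17·287 + 12
19: 4891 = 19·257 + 8
23: 4891 = 23·212 + 15
29: 4891 = 29·168 + 19
31: 4891 = 31·157 + 24
37: 4891 = 37·132 + 7
41: 4891 = 41·119 + 12
43: 4891 = 43·113 + 32
47: 4891 = 47·104 + 3
53: 4891 = 53·92 + 15
59: 4891 = 59·82 + 53
61: 4891 = 61·80 + 11
67: 4891 = 67·73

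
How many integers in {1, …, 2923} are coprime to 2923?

Factor: 2923 = 37 · 79.
φ(2923) = (37−1) · (79−1) = 36 · 78 = 2808.

2808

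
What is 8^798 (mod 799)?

8^1 ≡ 8 (mod 799)
8^2 ≡ 8^2 = 64 ≡ 64 (mod 799)
8^4 ≡ 64^2 = 4096 ≡ 101 (mod 799)
8^8 ≡ 101^2 = 10201 ≡ 613 (mod 799)
8^16 ≡ 613^2 = 375769 ≡ 239 (mod 799)
8^32 ≡ 239^2 = 57121 ≡ 392 (mod 799)
8^64 ≡ 392^2 = 153664 ≡ 256 (mod 799)
8^128 ≡ 256^2 = 65536 ≡ 18 (mod 799)
8^256 ≡ 18^2 = 324 ≡ 324 (mod 799)
8^512 ≡ 324^2 = 104976 ≡ 307 (mod 799)
798 = 512 + 256 + 16 + 8 + 4 + 2 in binary powers of 2.
So 8^798 ≡ 307 · 324 · 239 · 613 · 101 · 64 ≡ 4 (mod 799).
Since 4 ≠ 1, base 8 is a Fermat witness: 799 is composite.

4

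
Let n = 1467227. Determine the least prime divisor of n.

1467227 is odd.
Digit sum 29, not divisible by 3.
Ends in 7: not divisible by 5.
7: 1467227 = 7·209603 + 6
11: 1467227 = 11·133384 + 3
13: 1467227 = 13·112863 + 8
17: 1467227 = 17·86307 + 8
19: 1467227 = 19·77222 + 9
23: 1467227 = 23·63792 + 11
29: 1467227 = 29·50594 + 1
31: 1467227 = 31·47329 + 28
37: 1467227 = 37·39654 + 29
41: 1467227 = 41·35786 + 1
43: 1467227 = 43·34121 + 24
47: 1467227 = 47·31217 + 28
53: 1467227 = 53·27683 + 28
59: 1467227 = 59·24868 + 15
61: 1467227 = 61·24052 + 55
67: 1467227 = 67·21898 + 61
71: 1467227 = 71·20665 + 12
73: 1467227 = 73·20099

73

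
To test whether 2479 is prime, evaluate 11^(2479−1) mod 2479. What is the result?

1148

11^1 ≡ 11 (mod 2479)
11^2 ≡ 11^2 = 121 ≡ 121 (mod 2479)
11^4 ≡ 121^2 = 14641 ≡ 2246 (mod 2479)
11^8 ≡ 2246^2 = 5044516 ≡ 2230 (mod 2479)
11^16 ≡ 2230^2 = 4972900 ≡ 26 (mod 2479)
11^32 ≡ 26^2 = 676 ≡ 676 (mod 2479)
11^64 ≡ 676^2 = 456976 ≡ 840 (mod 2479)
11^128 ≡ 840^2 = 705600 ≡ 1564 (mod 2479)
11^256 ≡ 1564^2 = 2446096 ≡ 1802 (mod 2479)
11^512 ≡ 1802^2 = 3247204 ≡ 2193 (mod 2479)
11^1024 ≡ 2193^2 = 4809249 ≡ 2468 (mod 2479)
11^2048 ≡ 2468^2 = 6091024 ≡ 121 (mod 2479)
2478 = 2048 + 256 + 128 + 32 + 8 + 4 + 2 in binary powers of 2.
So 11^2478 ≡ 121 · 1802 · 1564 · 676 · 2230 · 2246 · 121 ≡ 1148 (mod 2479).
Since 1148 ≠ 1, base 11 is a Fermat witness: 2479 is composite.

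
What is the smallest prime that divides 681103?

53

681103 is odd.
Digit sum 19, not divisible by 3.
Ends in 3: not divisible by 5.
7: 681103 = 7·97300 + 3
11: 681103 = 11·61918 + 5
13: 681103 = 13·52392 + 7
17: 681103 = 17·40064 + 15
19: 681103 = 19·35847 + 10
23: 681103 = 23·29613 + 4
29: 681103 = 29·23486 + 9
31: 681103 = 31·21971 + 2
37: 681103 = 37·18408 + 7
41: 681103 = 41·16612 + 11
43: 681103 = 43·15839 + 26
47: 681103 = 47·14491 + 26
53: 681103 = 53·12851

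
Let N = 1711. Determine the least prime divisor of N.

29

1711 is odd.
Digit sum 10, not divisible by 3.
Ends in 1: not divisible by 5.
7: 1711 = 7·244 + 3
11: 1711 = 11·155 + 6
13: 1711 = 13·131 + 8
17: 1711 = 17·100 + 11
19: 1711 = 19·90 + 1
23: 1711 = 23·74 + 9
29: 1711 = 29·59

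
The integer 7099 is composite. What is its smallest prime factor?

7099 is odd.
Digit sum 25, not divisible by 3.
Ends in 9: not divisible by 5.
7: 7099 = 7·1014 + 1
11: 7099 = 11·645 + 4
13: 7099 = 13·546 + 1
17: 7099 = 17·417 + 10
19: 7099 = 19·373 + 12
23: 7099 = 23·308 + 15
29: 7099 = 29·244 + 23
31: 7099 = 31·229

31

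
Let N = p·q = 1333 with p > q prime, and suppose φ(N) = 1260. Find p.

φ(n) = (p−1)(q−1) = n − (p+q) + 1, so p + q = 1333 − 1260 + 1 = 74.
p and q are the roots of t² − 74t + 1333 = 0.
Discriminant: 74² − 4·1333 = 5476 − 5332 = 144; √144 = 12.
q = (74 − 12)/2 = 31, p = (74 + 12)/2 = 43.
Check: 31 · 43 = 1333.

43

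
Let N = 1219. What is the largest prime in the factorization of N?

53

1219 = 23 · 53
53 is prime.
So 1219 = 23 · 53; the largest prime factor is 53.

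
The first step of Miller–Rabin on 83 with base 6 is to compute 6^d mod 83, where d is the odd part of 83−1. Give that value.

82

83 − 1 = 82 = 2^1 · 41, so d = 41.
6^1 ≡ 6 (mod 83)
6^2 ≡ 6^2 = 36 ≡ 36 (mod 83)
6^4 ≡ 36^2 = 1296 ≡ 51 (mod 83)
6^8 ≡ 51^2 = 2601 ≡ 28 (mod 83)
6^16 ≡ 28^2 = 784 ≡ 37 (mod 83)
6^32 ≡ 37^2 = 1369 ≡ 41 (mod 83)
41 = 32 + 8 + 1 in binary powers of 2.
So 6^41 ≡ 41 · 28 · 6 ≡ 82 (mod 83).
Since 6^d ≡ 82 (mod 83), base 6 does not prove 83 composite.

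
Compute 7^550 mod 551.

7^1 ≡ 7 (mod 551)
7^2 ≡ 7^2 = 49 ≡ 49 (mod 551)
7^4 ≡ 49^2 = 2401 ≡ 197 (mod 551)
7^8 ≡ 197^2 = 38809 ≡ 239 (mod 551)
7^16 ≡ 239^2 = 57121 ≡ 368 (mod 551)
7^32 ≡ 368^2 = 135424 ≡ 429 (mod 551)
7^64 ≡ 429^2 = 184041 ≡ 7 (mod 551)
7^128 ≡ 7^2 = 49 ≡ 49 (mod 551)
7^256 ≡ 49^2 = 2401 ≡ 197 (mod 551)
7^512 ≡ 197^2 = 38809 ≡ 239 (mod 551)
550 = 512 + 32 + 4 + 2 in binary powers of 2.
So 7^550 ≡ 239 · 429 · 197 · 49 ≡ 197 (mod 551).
Since 197 ≠ 1, base 7 is a Fermat witness: 551 is composite.

197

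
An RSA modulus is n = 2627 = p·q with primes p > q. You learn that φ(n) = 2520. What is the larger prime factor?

71

φ(n) = (p−1)(q−1) = n − (p+q) + 1, so p + q = 2627 − 2520 + 1 = 108.
p and q are the roots of t² − 108t + 2627 = 0.
Discriminant: 108² − 4·2627 = 11664 − 10508 = 1156; √1156 = 34.
q = (108 − 34)/2 = 37, p = (108 + 34)/2 = 71.
Check: 37 · 71 = 2627.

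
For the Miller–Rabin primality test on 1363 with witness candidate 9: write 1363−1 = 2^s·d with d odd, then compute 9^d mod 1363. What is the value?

1363 − 1 = 1362 = 2^1 · 681, so d = 681.
9^1 ≡ 9 (mod 1363)
9^2 ≡ 9^2 = 81 ≡ 81 (mod 1363)
9^4 ≡ 81^2 = 6561 ≡ 1109 (mod 1363)
9^8 ≡ 1109^2 = 1229881 ≡ 455 (mod 1363)
9^16 ≡ 455^2 = 207025 ≡ 1212 (mod 1363)
9^32 ≡ 1212^2 = 1468944 ≡ 993 (mod 1363)
9^64 ≡ 993^2 = 986049 ≡ 600 (mod 1363)
9^128 ≡ 600^2 = 360000 ≡ 168 (mod 1363)
9^256 ≡ 168^2 = 28224 ≡ 964 (mod 1363)
9^512 ≡ 964^2 = 929296 ≡ 1093 (mod 1363)
681 = 512 + 128 + 32 + 8 + 1 in binary powers of 2.
So 9^681 ≡ 1093 · 168 · 993 · 455 · 9 ≡ 760 (mod 1363).
Squaring chain: 760; never reaches −1, so base 9 is a Miller–Rabin witness that 1363 is composite.

760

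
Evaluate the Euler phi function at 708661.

679248

Factor: 708661 = 37 · 107 · 179.
φ(708661) = (37−1) · (107−1) · (179−1) = 36 · 106 · 178 = 679248.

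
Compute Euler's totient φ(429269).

410256

Factor: 429269 = 43 · 67 · 149.
φ(429269) = (43−1) · (67−1) · (149−1) = 42 · 66 · 148 = 410256.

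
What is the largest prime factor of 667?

667 = 23 · 29
29 is prime.
So 667 = 23 · 29; the largest prime factor is 29.

29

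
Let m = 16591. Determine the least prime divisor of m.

16591 is odd.
Digit sum 22, not divisible by 3.
Ends in 1: not divisible by 5.
7: 16591 = 7·2370 + 1
11: 16591 = 11·1508 + 3
13: 16591 = 13·1276 + 3
17: 16591 = 17·975 + 16
19: 16591 = 19·873 + 4
23: 16591 = 23·721 + 8
29: 16591 = 29·572 + 3
31: 16591 = 31·535 + 6
37: 16591 = 37·448 + 15
41: 16591 = 41·404 + 27
43: 16591 = 43·385 + 36
47: 16591 = 47·353

47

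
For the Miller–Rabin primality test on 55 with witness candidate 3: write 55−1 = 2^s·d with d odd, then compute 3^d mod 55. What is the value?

42

55 − 1 = 54 = 2^1 · 27, so d = 27.
3^1 ≡ 3 (mod 55)
3^2 ≡ 3^2 = 9 ≡ 9 (mod 55)
3^4 ≡ 9^2 = 81 ≡ 26 (mod 55)
3^8 ≡ 26^2 = 676 ≡ 16 (mod 55)
3^16 ≡ 16^2 = 256 ≡ 36 (mod 55)
27 = 16 + 8 + 2 + 1 in binary powers of 2.
So 3^27 ≡ 36 · 16 · 9 · 3 ≡ 42 (mod 55).
Squaring chain: 42; never reaches −1, so base 3 is a Miller–Rabin witness that 55 is composite.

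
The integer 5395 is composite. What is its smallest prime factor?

5395 is odd.
Digit sum 22, not divisible by 3.
Ends in 5: divisible by 5.

5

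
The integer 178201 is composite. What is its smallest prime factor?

178201 is odd.
Digit sum 19, not divisible by 3.
Ends in 1: not divisible by 5.
7: 178201 = 7·25457 + 2
11: 178201 = 11·16200 + 1
13: 178201 = 13·13707 + 10
17: 178201 = 17·10482 + 7
19: 178201 = 19·9379

19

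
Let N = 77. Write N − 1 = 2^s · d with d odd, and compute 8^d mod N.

77 − 1 = 76 = 2^2 · 19, so d = 19.
8^1 ≡ 8 (mod 77)
8^2 ≡ 8^2 = 64 ≡ 64 (mod 77)
8^4 ≡ 64^2 = 4096 ≡ 15 (mod 77)
8^8 ≡ 15^2 = 225 ≡ 71 (mod 77)
8^16 ≡ 71^2 = 5041 ≡ 36 (mod 77)
19 = 16 + 2 + 1 in binary powers of 2.
So 8^19 ≡ 36 · 64 · 8 ≡ 29 (mod 77).
Squaring chain: 29 → 71; never reaches −1, so base 8 is a Miller–Rabin witness that 77 is composite.

29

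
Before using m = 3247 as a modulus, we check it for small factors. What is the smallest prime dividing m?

3247 is odd.
Digit sum 16, not divisible by 3.
Ends in 7: not divisible by 5.
7: 3247 = 7·463 + 6
11: 3247 = 11·295 + 2
13: 3247 = 13·249 + 10
17: 3247 = 17·191

17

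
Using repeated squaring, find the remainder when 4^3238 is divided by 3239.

4^1 ≡ 4 (mod 3239)
4^2 ≡ 4^2 = 16 ≡ 16 (mod 3239)
4^4 ≡ 16^2 = 256 ≡ 256 (mod 3239)
4^8 ≡ 256^2 = 65536 ≡ 756 (mod 3239)
4^16 ≡ 756^2 = 571536 ≡ 1472 (mod 3239)
4^32 ≡ 1472^2 = 2166784 ≡ 3132 (mod 3239)
4^64 ≡ 3132^2 = 9809424 ≡ 1732 (mod 3239)
4^128 ≡ 1732^2 = 2999824 ≡ 510 (mod 3239)
4^256 ≡ 510^2 = 260100 ≡ 980 (mod 3239)
4^512 ≡ 980^2 = 960400 ≡ 1656 (mod 3239)
4^1024 ≡ 1656^2 = 2742336 ≡ 2142 (mod 3239)
4^2048 ≡ 2142^2 = 4588164 ≡ 1740 (mod 3239)
3238 = 2048 + 1024 + 128 + 32 + 4 + 2 in binary powers of 2.
So 4^3238 ≡ 1740 · 2142 · 510 · 3132 · 256 · 16 ≡ 715 (mod 3239).
Since 715 ≠ 1, base 4 is a Fermat witness: 3239 is composite.

715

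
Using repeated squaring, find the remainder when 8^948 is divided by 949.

8^1 ≡ 8 (mod 949)
8^2 ≡ 8^2 = 64 ≡ 64 (mod 949)
8^4 ≡ 64^2 = 4096 ≡ 300 (mod 949)
8^8 ≡ 300^2 = 90000 ≡ 794 (mod 949)
8^16 ≡ 794^2 = 630436 ≡ 300 (mod 949)
8^32 ≡ 300^2 = 90000 ≡ 794 (mod 949)
8^64 ≡ 794^2 = 630436 ≡ 300 (mod 949)
8^128 ≡ 300^2 = 90000 ≡ 794 (mod 949)
8^256 ≡ 794^2 = 630436 ≡ 300 (mod 949)
8^512 ≡ 300^2 = 90000 ≡ 794 (mod 949)
948 = 512 + 256 + 128 + 32 + 16 + 4 in binary powers of 2.
So 8^948 ≡ 794 · 300 · 794 · 794 · 300 · 300 ≡ 1 (mod 949).
Since the result is 1, base 8 gives no evidence that 949 is composite.

1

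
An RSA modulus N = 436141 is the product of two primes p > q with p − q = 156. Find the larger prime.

Since p = q + 156, we have 436141 = q(q + 156), so q² + 156q − 436141 = 0.
Discriminant: 156² + 4·436141 = 24336 + 1744564 = 1768900; √1768900 = 1330.
q = (−156 + 1330)/2 = 587, and p = q + 156 = 743.
Check: 587 · 743 = 436141.

743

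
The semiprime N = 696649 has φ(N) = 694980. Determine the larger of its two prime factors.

859

φ(n) = (p−1)(q−1) = n − (p+q) + 1, so p + q = 696649 − 694980 + 1 = 1670.
p and q are the roots of t² − 1670t + 696649 = 0.
Discriminant: 1670² − 4·696649 = 2788900 − 2786596 = 2304; √2304 = 48.
q = (1670 − 48)/2 = 811, p = (1670 + 48)/2 = 859.
Check: 811 · 859 = 696649.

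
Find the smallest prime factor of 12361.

47

12361 is odd.
Digit sum 13, not divisible by 3.
Ends in 1: not divisible by 5.
7: 12361 = 7·1765 + 6
11: 12361 = 11·1123 + 8
13: 12361 = 13·950 + 11
17: 12361 = 17·727 + 2
19: 12361 = 19·650 + 11
23: 12361 = 23·537 + 10
29: 12361 = 29·426 + 7
31: 12361 = 31·398 + 23
37: 12361 = 37·334 + 3
41: 12361 = 41·301 + 20
43: 12361 = 43·287 + 20
47: 12361 = 47·263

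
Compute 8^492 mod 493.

458

8^1 ≡ 8 (mod 493)
8^2 ≡ 8^2 = 64 ≡ 64 (mod 493)
8^4 ≡ 64^2 = 4096 ≡ 152 (mod 493)
8^8 ≡ 152^2 = 23104 ≡ 426 (mod 493)
8^16 ≡ 426^2 = 181476 ≡ 52 (mod 493)
8^32 ≡ 52^2 = 2704 ≡ 239 (mod 493)
8^64 ≡ 239^2 = 57121 ≡ 426 (mod 493)
8^128 ≡ 426^2 = 181476 ≡ 52 (mod 493)
8^256 ≡ 52^2 = 2704 ≡ 239 (mod 493)
492 = 256 + 128 + 64 + 32 + 8 + 4 in binary powers of 2.
So 8^492 ≡ 239 · 52 · 426 · 239 · 426 · 152 ≡ 458 (mod 493).
Since 458 ≠ 1, base 8 is a Fermat witness: 493 is composite.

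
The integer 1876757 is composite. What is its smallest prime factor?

1876757 is odd.
Digit sum 41, not divisible by 3.
Ends in 7: not divisible by 5.
7: 1876757 = 7·268108 + 1
11: 1876757 = 11·170614 + 3
13: 1876757 = 13·144365 + 12
17: 1876757 = 17·110397 + 8
19: 1876757 = 19·98776 + 13
23: 1876757 = 23·81598 + 3
29: 1876757 = 29·64715 + 22
31: 1876757 = 31·60540 + 17
37: 1876757 = 37·50723 + 6
41: 1876757 = 41·45774 + 23
43: 1876757 = 43·43645 + 22
47: 1876757 = 47·39931

47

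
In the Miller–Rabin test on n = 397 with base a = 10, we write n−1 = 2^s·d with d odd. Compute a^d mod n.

397 − 1 = 396 = 2^2 · 99, so d = 99.
10^1 ≡ 10 (mod 397)
10^2 ≡ 10^2 = 100 ≡ 100 (mod 397)
10^4 ≡ 100^2 = 10000 ≡ 75 (mod 397)
10^8 ≡ 75^2 = 5625 ≡ 67 (mod 397)
10^16 ≡ 67^2 = 4489 ≡ 122 (mod 397)
10^32 ≡ 122^2 = 14884 ≡ 195 (mod 397)
10^64 ≡ 195^2 = 38025 ≡ 310 (mod 397)
99 = 64 + 32 + 2 + 1 in binary powers of 2.
So 10^99 ≡ 310 · 195 · 100 · 10 ≡ 1 (mod 397).
Since 10^d ≡ 1 (mod 397), base 10 does not prove 397 composite.

1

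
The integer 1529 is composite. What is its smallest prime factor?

11

1529 is odd.
Digit sum 17, not divisible by 3.
Ends in 9: not divisible by 5.
7: 1529 = 7·218 + 3
11: 1529 = 11·139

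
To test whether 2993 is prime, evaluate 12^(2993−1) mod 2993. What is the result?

12^1 ≡ 12 (mod 2993)
12^2 ≡ 12^2 = 144 ≡ 144 (mod 2993)
12^4 ≡ 144^2 = 20736 ≡ 2778 (mod 2993)
12^8 ≡ 2778^2 = 7717284 ≡ 1330 (mod 2993)
12^16 ≡ 1330^2 = 1768900 ≡ 37 (mod 2993)
12^32 ≡ 37^2 = 1369 ≡ 1369 (mod 2993)
12^64 ≡ 1369^2 = 1874161 ≡ 543 (mod 2993)
12^128 ≡ 543^2 = 294849 ≡ 1535 (mod 2993)
12^256 ≡ 1535^2 = 2356225 ≡ 734 (mod 2993)
12^512 ≡ 734^2 = 538756 ≡ 16 (mod 2993)
12^1024 ≡ 16^2 = 256 ≡ 256 (mod 2993)
12^2048 ≡ 256^2 = 65536 ≡ 2683 (mod 2993)
2992 = 2048 + 512 + 256 + 128 + 32 + 16 in binary powers of 2.
So 12^2992 ≡ 2683 · 16 · 734 · 1535 · 1369 · 37 ≡ 1902 (mod 2993).
Since 1902 ≠ 1, base 12 is a Fermat witness: 2993 is composite.

1902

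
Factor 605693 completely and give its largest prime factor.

79

605693 = 11 · 55063
55063 = 17 · 3239
3239 = 41 · 79
79 is prime.
So 605693 = 11 · 17 · 41 · 79; the largest prime factor is 79.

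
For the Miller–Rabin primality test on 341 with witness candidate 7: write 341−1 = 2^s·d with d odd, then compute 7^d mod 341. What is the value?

341 − 1 = 340 = 2^2 · 85, so d = 85.
7^1 ≡ 7 (mod 341)
7^2 ≡ 7^2 = 49 ≡ 49 (mod 341)
7^4 ≡ 49^2 = 2401 ≡ 14 (mod 341)
7^8 ≡ 14^2 = 196 ≡ 196 (mod 341)
7^16 ≡ 196^2 = 38416 ≡ 224 (mod 341)
7^32 ≡ 224^2 = 50176 ≡ 49 (mod 341)
7^64 ≡ 49^2 = 2401 ≡ 14 (mod 341)
85 = 64 + 16 + 4 + 1 in binary powers of 2.
So 7^85 ≡ 14 · 224 · 14 · 7 ≡ 87 (mod 341).
Squaring chain: 87 → 67; never reaches −1, so base 7 is a Miller–Rabin witness that 341 is composite.

87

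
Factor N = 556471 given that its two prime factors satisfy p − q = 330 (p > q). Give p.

929

Since p = q + 330, we have 556471 = q(q + 330), so q² + 330q − 556471 = 0.
Discriminant: 330² + 4·556471 = 108900 + 2225884 = 2334784; √2334784 = 1528.
q = (−330 + 1528)/2 = 599, and p = q + 330 = 929.
Check: 599 · 929 = 556471.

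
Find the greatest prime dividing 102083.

89

102083 = 31 · 3293
3293 = 37 · 89
89 is prime.
So 102083 = 31 · 37 · 89; the largest prime factor is 89.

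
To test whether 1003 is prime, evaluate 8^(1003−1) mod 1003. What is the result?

8^1 ≡ 8 (mod 1003)
8^2 ≡ 8^2 = 64 ≡ 64 (mod 1003)
8^4 ≡ 64^2 = 4096 ≡ 84 (mod 1003)
8^8 ≡ 84^2 = 7056 ≡ 35 (mod 1003)
8^16 ≡ 35^2 = 1225 ≡ 222 (mod 1003)
8^32 ≡ 222^2 = 49284 ≡ 137 (mod 1003)
8^64 ≡ 137^2 = 18769 ≡ 715 (mod 1003)
8^128 ≡ 715^2 = 511225 ≡ 698 (mod 1003)
8^256 ≡ 698^2 = 487204 ≡ 749 (mod 1003)
8^512 ≡ 749^2 = 561001 ≡ 324 (mod 1003)
1002 = 512 + 256 + 128 + 64 + 32 + 8 + 2 in binary powers of 2.
So 8^1002 ≡ 324 · 749 · 698 · 715 · 137 · 35 · 64 ≡ 812 (mod 1003).
Since 812 ≠ 1, base 8 is a Fermat witness: 1003 is composite.

812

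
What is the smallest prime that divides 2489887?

53

2489887 is odd.
Digit sum 46, not divisible by 3.
Ends in 7: not divisible by 5.
7: 2489887 = 7·355698 + 1
11: 2489887 = 11·226353 + 4
13: 2489887 = 13·191529 + 10
17: 2489887 = 17·146463 + 16
19: 2489887 = 19·131046 + 13
23: 2489887 = 23·108255 + 22
29: 2489887 = 29·85858 + 5
31: 2489887 = 31·80318 + 29
37: 2489887 = 37·67294 + 9
41: 2489887 = 41·60728 + 39
43: 2489887 = 43·57904 + 15
47: 2489887 = 47·52976 + 15
53: 2489887 = 53·46979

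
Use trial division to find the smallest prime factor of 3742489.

53

3742489 is odd.
Digit sum 37, not divisible by 3.
Ends in 9: not divisible by 5.
7: 3742489 = 7·534641 + 2
11: 3742489 = 11·340226 + 3
13: 3742489 = 13·287883 + 10
17: 3742489 = 17·220146 + 7
19: 3742489 = 19·196973 + 2
23: 3742489 = 23·162716 + 21
29: 3742489 = 29·129051 + 10
31: 3742489 = 31·120725 + 14
37: 3742489 = 37·101148 + 13
41: 3742489 = 41·91280 + 9
43: 3742489 = 43·87034 + 27
47: 3742489 = 47·79627 + 20
53: 3742489 = 53·70613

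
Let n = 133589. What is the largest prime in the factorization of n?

133589 = 19 · 7031
7031 = 79 · 89
89 is prime.
So 133589 = 19 · 79 · 89; the largest prime factor is 89.

89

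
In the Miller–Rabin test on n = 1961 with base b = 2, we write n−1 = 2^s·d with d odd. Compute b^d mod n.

1961 − 1 = 1960 = 2^3 · 245, so d = 245.
2^1 ≡ 2 (mod 1961)
2^2 ≡ 2^2 = 4 ≡ 4 (mod 1961)
2^4 ≡ 4^2 = 16 ≡ 16 (mod 1961)
2^8 ≡ 16^2 = 256 ≡ 256 (mod 1961)
2^16 ≡ 256^2 = 65536 ≡ 823 (mod 1961)
2^32 ≡ 823^2 = 677329 ≡ 784 (mod 1961)
2^64 ≡ 784^2 = 614656 ≡ 863 (mod 1961)
2^128 ≡ 863^2 = 744769 ≡ 1550 (mod 1961)
245 = 128 + 64 + 32 + 16 + 4 + 1 in binary powers of 2.
So 2^245 ≡ 1550 · 863 · 784 · 823 · 16 · 2 ≡ 1874 (mod 1961).
Squaring chain: 1874 → 1686 → 1107; never reaches −1, so base 2 is a Miller–Rabin witness that 1961 is composite.

1874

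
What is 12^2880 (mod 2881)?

12^1 ≡ 12 (mod 2881)
12^2 ≡ 12^2 = 144 ≡ 144 (mod 2881)
12^4 ≡ 144^2 = 20736 ≡ 569 (mod 2881)
12^8 ≡ 569^2 = 323761 ≡ 1089 (mod 2881)
12^16 ≡ 1089^2 = 1185921 ≡ 1830 (mod 2881)
12^32 ≡ 1830^2 = 3348900 ≡ 1178 (mod 2881)
12^64 ≡ 1178^2 = 1387684 ≡ 1923 (mod 2881)
12^128 ≡ 1923^2 = 3697929 ≡ 1606 (mod 2881)
12^256 ≡ 1606^2 = 2579236 ≡ 741 (mod 2881)
12^512 ≡ 741^2 = 549081 ≡ 1691 (mod 2881)
12^1024 ≡ 1691^2 = 2859481 ≡ 1529 (mod 2881)
12^2048 ≡ 1529^2 = 2337841 ≡ 1350 (mod 2881)
2880 = 2048 + 512 + 256 + 64 in binary powers of 2.
So 12^2880 ≡ 1350 · 1691 · 741 · 1923 ≡ 2744 (mod 2881).
Since 2744 ≠ 1, base 12 is a Fermat witness: 2881 is composite.

2744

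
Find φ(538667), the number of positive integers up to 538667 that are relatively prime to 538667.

Factor: 538667 = 47 · 73 · 157.
φ(538667) = (47−1) · (73−1) · (157−1) = 46 · 72 · 156 = 516672.

516672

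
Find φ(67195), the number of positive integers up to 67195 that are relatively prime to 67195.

Factor: 67195 = 5 · 89 · 151.
φ(67195) = (5−1) · (89−1) · (151−1) = 4 · 88 · 150 = 52800.

52800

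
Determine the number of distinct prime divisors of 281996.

5

281996 = 2^2 · 70499
70499 = 11 · 6409
6409 = 13 · 493
493 = 17 · 29
281996 = 2^2 · 11 · 13 · 17 · 29, which has 5 distinct prime factors.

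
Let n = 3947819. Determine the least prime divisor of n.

31

3947819 is odd.
Digit sum 41, not divisible by 3.
Ends in 9: not divisible by 5.
7: 3947819 = 7·563974 + 1
11: 3947819 = 11·358892 + 7
13: 3947819 = 13·303678 + 5
17: 3947819 = 17·232224 + 11
19: 3947819 = 19·207779 + 18
23: 3947819 = 23·171644 + 7
29: 3947819 = 29·136131 + 20
31: 3947819 = 31·127349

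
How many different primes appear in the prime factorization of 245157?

245157 = 3 · 81719
81719 = 11 · 7429
7429 = 17 · 437
437 = 19 · 23
245157 = 3 · 11 · 17 · 19 · 23, which has 5 distinct prime factors.

5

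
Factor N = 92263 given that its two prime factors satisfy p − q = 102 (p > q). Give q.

257

Since p = q + 102, we have 92263 = q(q + 102), so q² + 102q − 92263 = 0.
Discriminant: 102² + 4·92263 = 10404 + 369052 = 379456; √379456 = 616.
q = (−102 + 616)/2 = 257, and p = q + 102 = 359.
Check: 257 · 359 = 92263.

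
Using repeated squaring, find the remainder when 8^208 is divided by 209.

49

8^1 ≡ 8 (mod 209)
8^2 ≡ 8^2 = 64 ≡ 64 (mod 209)
8^4 ≡ 64^2 = 4096 ≡ 125 (mod 209)
8^8 ≡ 125^2 = 15625 ≡ 159 (mod 209)
8^16 ≡ 159^2 = 25281 ≡ 201 (mod 209)
8^32 ≡ 201^2 = 40401 ≡ 64 (mod 209)
8^64 ≡ 64^2 = 4096 ≡ 125 (mod 209)
8^128 ≡ 125^2 = 15625 ≡ 159 (mod 209)
208 = 128 + 64 + 16 in binary powers of 2.
So 8^208 ≡ 159 · 125 · 201 ≡ 49 (mod 209).
Since 49 ≠ 1, base 8 is a Fermat witness: 209 is composite.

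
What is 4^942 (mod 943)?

836

4^1 ≡ 4 (mod 943)
4^2 ≡ 4^2 = 16 ≡ 16 (mod 943)
4^4 ≡ 16^2 = 256 ≡ 256 (mod 943)
4^8 ≡ 256^2 = 65536 ≡ 469 (mod 943)
4^16 ≡ 469^2 = 219961 ≡ 242 (mod 943)
4^32 ≡ 242^2 = 58564 ≡ 98 (mod 943)
4^64 ≡ 98^2 = 9604 ≡ 174 (mod 943)
4^128 ≡ 174^2 = 30276 ≡ 100 (mod 943)
4^256 ≡ 100^2 = 10000 ≡ 570 (mod 943)
4^512 ≡ 570^2 = 324900 ≡ 508 (mod 943)
942 = 512 + 256 + 128 + 32 + 8 + 4 + 2 in binary powers of 2.
So 4^942 ≡ 508 · 570 · 100 · 98 · 469 · 256 · 16 ≡ 836 (mod 943).
Since 836 ≠ 1, base 4 is a Fermat witness: 943 is composite.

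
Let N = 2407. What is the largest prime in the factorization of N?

2407 = 29 · 83
83 is prime.
So 2407 = 29 · 83; the largest prime factor is 83.

83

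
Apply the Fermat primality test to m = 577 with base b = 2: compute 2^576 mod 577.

2^1 ≡ 2 (mod 577)
2^2 ≡ 2^2 = 4 ≡ 4 (mod 577)
2^4 ≡ 4^2 = 16 ≡ 16 (mod 577)
2^8 ≡ 16^2 = 256 ≡ 256 (mod 577)
2^16 ≡ 256^2 = 65536 ≡ 335 (mod 577)
2^32 ≡ 335^2 = 112225 ≡ 287 (mod 577)
2^64 ≡ 287^2 = 82369 ≡ 435 (mod 577)
2^128 ≡ 435^2 = 189225 ≡ 546 (mod 577)
2^256 ≡ 546^2 = 298116 ≡ 384 (mod 577)
2^512 ≡ 384^2 = 147456 ≡ 321 (mod 577)
576 = 512 + 64 in binary powers of 2.
So 2^576 ≡ 321 · 435 ≡ 1 (mod 577).
Since the result is 1, base 2 gives no evidence that 577 is composite.

1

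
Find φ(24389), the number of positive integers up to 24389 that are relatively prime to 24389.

Factor: 24389 = 29^3.
φ(24389) = 29^2·(29−1) = 23548.

23548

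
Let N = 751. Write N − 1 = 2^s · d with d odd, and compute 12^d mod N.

750

751 − 1 = 750 = 2^1 · 375, so d = 375.
12^1 ≡ 12 (mod 751)
12^2 ≡ 12^2 = 144 ≡ 144 (mod 751)
12^4 ≡ 144^2 = 20736 ≡ 459 (mod 751)
12^8 ≡ 459^2 = 210681 ≡ 401 (mod 751)
12^16 ≡ 401^2 = 160801 ≡ 87 (mod 751)
12^32 ≡ 87^2 = 7569 ≡ 59 (mod 751)
12^64 ≡ 59^2 = 3481 ≡ 477 (mod 751)
12^128 ≡ 477^2 = 227529 ≡ 727 (mod 751)
12^256 ≡ 727^2 = 528529 ≡ 576 (mod 751)
375 = 256 + 64 + 32 + 16 + 4 + 2 + 1 in binary powers of 2.
So 12^375 ≡ 576 · 477 · 59 · 87 · 459 · 144 · 12 ≡ 750 (mod 751).
Since 12^d ≡ 750 (mod 751), base 12 does not prove 751 composite.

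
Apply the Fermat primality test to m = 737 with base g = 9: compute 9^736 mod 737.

350

9^1 ≡ 9 (mod 737)
9^2 ≡ 9^2 = 81 ≡ 81 (mod 737)
9^4 ≡ 81^2 = 6561 ≡ 665 (mod 737)
9^8 ≡ 665^2 = 442225 ≡ 25 (mod 737)
9^16 ≡ 25^2 = 625 ≡ 625 (mod 737)
9^32 ≡ 625^2 = 390625 ≡ 15 (mod 737)
9^64 ≡ 15^2 = 225 ≡ 225 (mod 737)
9^128 ≡ 225^2 = 50625 ≡ 509 (mod 737)
9^256 ≡ 509^2 = 259081 ≡ 394 (mod 737)
9^512 ≡ 394^2 = 155236 ≡ 466 (mod 737)
736 = 512 + 128 + 64 + 32 in binary powers of 2.
So 9^736 ≡ 466 · 509 · 225 · 15 ≡ 350 (mod 737).
Since 350 ≠ 1, base 9 is a Fermat witness: 737 is composite.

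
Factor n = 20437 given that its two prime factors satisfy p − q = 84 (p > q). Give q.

107

Since p = q + 84, we have 20437 = q(q + 84), so q² + 84q − 20437 = 0.
Discriminant: 84² + 4·20437 = 7056 + 81748 = 88804; √88804 = 298.
q = (−84 + 298)/2 = 107, and p = q + 84 = 191.
Check: 107 · 191 = 20437.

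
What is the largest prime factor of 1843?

1843 = 19 · 97
97 is prime.
So 1843 = 19 · 97; the largest prime factor is 97.

97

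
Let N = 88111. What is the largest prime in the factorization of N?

88111 = 17 · 5183
5183 = 71 · 73
73 is prime.
So 88111 = 17 · 71 · 73; the largest prime factor is 73.

73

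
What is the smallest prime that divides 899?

899 is odd.
Digit sum 26, not divisible by 3.
Ends in 9: not divisible by 5.
7: 899 = 7·128 + 3
11: 899 = 11·81 + 8
13: 899 = 13·69 + 2
17: 899 = 17·52 + 15
19: 899 = 19·47 + 6
23: 899 = 23·39 + 2
29: 899 = 29·31

29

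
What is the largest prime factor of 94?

47

94 = 2 · 47
47 is prime.
So 94 = 2 · 47; the largest prime factor is 47.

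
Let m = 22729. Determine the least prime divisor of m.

7

22729 is odd.
Digit sum 22, not divisible by 3.
Ends in 9: not divisible by 5.
7: 22729 = 7·3247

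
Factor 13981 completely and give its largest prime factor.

41

13981 = 11 · 1271
1271 = 31 · 41
41 is prime.
So 13981 = 11 · 31 · 41; the largest prime factor is 41.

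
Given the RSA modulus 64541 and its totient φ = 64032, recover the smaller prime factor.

φ(n) = (p−1)(q−1) = n − (p+q) + 1, so p + q = 64541 − 64032 + 1 = 510.
p and q are the roots of t² − 510t + 64541 = 0.
Discriminant: 510² − 4·64541 = 260100 − 258164 = 1936; √1936 = 44.
q = (510 − 44)/2 = 233, p = (510 + 44)/2 = 277.
Check: 233 · 277 = 64541.

233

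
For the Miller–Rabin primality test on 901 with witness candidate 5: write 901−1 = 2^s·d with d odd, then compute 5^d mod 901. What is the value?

277

901 − 1 = 900 = 2^2 · 225, so d = 225.
5^1 ≡ 5 (mod 901)
5^2 ≡ 5^2 = 25 ≡ 25 (mod 901)
5^4 ≡ 25^2 = 625 ≡ 625 (mod 901)
5^8 ≡ 625^2 = 390625 ≡ 492 (mod 901)
5^16 ≡ 492^2 = 242064 ≡ 596 (mod 901)
5^32 ≡ 596^2 = 355216 ≡ 222 (mod 901)
5^64 ≡ 222^2 = 49284 ≡ 630 (mod 901)
5^128 ≡ 630^2 = 396900 ≡ 460 (mod 901)
225 = 128 + 64 + 32 + 1 in binary powers of 2.
So 5^225 ≡ 460 · 630 · 222 · 5 ≡ 277 (mod 901).
Squaring chain: 277 → 144; never reaches −1, so base 5 is a Miller–Rabin witness that 901 is composite.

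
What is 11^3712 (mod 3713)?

11^1 ≡ 11 (mod 3713)
11^2 ≡ 11^2 = 121 ≡ 121 (mod 3713)
11^4 ≡ 121^2 = 14641 ≡ 3502 (mod 3713)
11^8 ≡ 3502^2 = 12264004 ≡ 3678 (mod 3713)
11^16 ≡ 3678^2 = 13527684 ≡ 1225 (mod 3713)
11^32 ≡ 1225^2 = 1500625 ≡ 573 (mod 3713)
11^64 ≡ 573^2 = 328329 ≡ 1585 (mod 3713)
11^128 ≡ 1585^2 = 2512225 ≡ 2237 (mod 3713)
11^256 ≡ 2237^2 = 5004169 ≡ 2758 (mod 3713)
11^512 ≡ 2758^2 = 7606564 ≡ 2340 (mod 3713)
11^1024 ≡ 2340^2 = 5475600 ≡ 2638 (mod 3713)
11^2048 ≡ 2638^2 = 6959044 ≡ 882 (mod 3713)
3712 = 2048 + 1024 + 512 + 128 in binary powers of 2.
So 11^3712 ≡ 882 · 2638 · 2340 · 2237 ≡ 2453 (mod 3713).
Since 2453 ≠ 1, base 11 is a Fermat witness: 3713 is composite.

2453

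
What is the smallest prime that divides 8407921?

8407921 is odd.
Digit sum 31, not divisible by 3.
Ends in 1: not divisible by 5.
7: 8407921 = 7·1201131 + 4
11: 8407921 = 11·764356 + 5
13: 8407921 = 13·646763 + 2
17: 8407921 = 17·494583 + 10
19: 8407921 = 19·442522 + 3
23: 8407921 = 23·365561 + 18
29: 8407921 = 29·289928 + 9
31: 8407921 = 31·271223 + 8
37: 8407921 = 37·227241 + 4
41: 8407921 = 41·205071 + 10
43: 8407921 = 43·195533 + 2
47: 8407921 = 47·178891 + 44
53: 8407921 = 53·158640 + 1
59: 8407921 = 59·142507 + 8
61: 8407921 = 61·137834 + 47
67: 8407921 = 67·125491 + 24
71: 8407921 = 71·118421 + 30
73: 8407921 = 73·115177

73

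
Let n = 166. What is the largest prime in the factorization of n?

83

166 = 2 · 83
83 is prime.
So 166 = 2 · 83; the largest prime factor is 83.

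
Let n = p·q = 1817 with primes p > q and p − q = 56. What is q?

23

Since p = q + 56, we have 1817 = q(q + 56), so q² + 56q − 1817 = 0.
Discriminant: 56² + 4·1817 = 3136 + 7268 = 10404; √10404 = 102.
q = (−56 + 102)/2 = 23, and p = q + 56 = 79.
Check: 23 · 79 = 1817.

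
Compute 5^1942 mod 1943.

5^1 ≡ 5 (mod 1943)
5^2 ≡ 5^2 = 25 ≡ 25 (mod 1943)
5^4 ≡ 25^2 = 625 ≡ 625 (mod 1943)
5^8 ≡ 625^2 = 390625 ≡ 82 (mod 1943)
5^16 ≡ 82^2 = 6724 ≡ 895 (mod 1943)
5^32 ≡ 895^2 = 801025 ≡ 509 (mod 1943)
5^64 ≡ 509^2 = 259081 ≡ 662 (mod 1943)
5^128 ≡ 662^2 = 438244 ≡ 1069 (mod 1943)
5^256 ≡ 1069^2 = 1142761 ≡ 277 (mod 1943)
5^512 ≡ 277^2 = 76729 ≡ 952 (mod 1943)
5^1024 ≡ 952^2 = 906304 ≡ 866 (mod 1943)
1942 = 1024 + 512 + 256 + 128 + 16 + 4 + 2 in binary powers of 2.
So 5^1942 ≡ 866 · 952 · 277 · 1069 · 895 · 625 · 25 ≡ 1354 (mod 1943).
Since 1354 ≠ 1, base 5 is a Fermat witness: 1943 is composite.

1354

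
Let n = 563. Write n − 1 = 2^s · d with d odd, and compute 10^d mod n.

563 − 1 = 562 = 2^1 · 281, so d = 281.
10^1 ≡ 10 (mod 563)
10^2 ≡ 10^2 = 100 ≡ 100 (mod 563)
10^4 ≡ 100^2 = 10000 ≡ 429 (mod 563)
10^8 ≡ 429^2 = 184041 ≡ 503 (mod 563)
10^16 ≡ 503^2 = 253009 ≡ 222 (mod 563)
10^32 ≡ 222^2 = 49284 ≡ 303 (mod 563)
10^64 ≡ 303^2 = 91809 ≡ 40 (mod 563)
10^128 ≡ 40^2 = 1600 ≡ 474 (mod 563)
10^256 ≡ 474^2 = 224676 ≡ 39 (mod 563)
281 = 256 + 16 + 8 + 1 in binary powers of 2.
So 10^281 ≡ 39 · 222 · 503 · 10 ≡ 1 (mod 563).
Since 10^d ≡ 1 (mod 563), base 10 does not prove 563 composite.

1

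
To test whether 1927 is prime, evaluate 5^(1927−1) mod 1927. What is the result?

291

5^1 ≡ 5 (mod 1927)
5^2 ≡ 5^2 = 25 ≡ 25 (mod 1927)
5^4 ≡ 25^2 = 625 ≡ 625 (mod 1927)
5^8 ≡ 625^2 = 390625 ≡ 1371 (mod 1927)
5^16 ≡ 1371^2 = 1879641 ≡ 816 (mod 1927)
5^32 ≡ 816^2 = 665856 ≡ 1041 (mod 1927)
5^64 ≡ 1041^2 = 1083681 ≡ 707 (mod 1927)
5^128 ≡ 707^2 = 499849 ≡ 756 (mod 1927)
5^256 ≡ 756^2 = 571536 ≡ 1144 (mod 1927)
5^512 ≡ 1144^2 = 1308736 ≡ 303 (mod 1927)
5^1024 ≡ 303^2 = 91809 ≡ 1240 (mod 1927)
1926 = 1024 + 512 + 256 + 128 + 4 + 2 in binary powers of 2.
So 5^1926 ≡ 1240 · 303 · 1144 · 756 · 625 · 25 ≡ 291 (mod 1927).
Since 291 ≠ 1, base 5 is a Fermat witness: 1927 is composite.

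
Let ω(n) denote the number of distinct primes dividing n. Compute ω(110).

110 = 2 · 55
55 = 5 · 11
110 = 2 · 5 · 11, which has 3 distinct prime factors.

3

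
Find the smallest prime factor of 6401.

37

6401 is odd.
Digit sum 11, not divisible by 3.
Ends in 1: not divisible by 5.
7: 6401 = 7·914 + 3
11: 6401 = 11·581 + 10
13: 6401 = 13·492 + 5
17: 6401 = 17·376 + 9
19: 6401 = 19·336 + 17
23: 6401 = 23·278 + 7
29: 6401 = 29·220 + 21
31: 6401 = 31·206 + 15
37: 6401 = 37·173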